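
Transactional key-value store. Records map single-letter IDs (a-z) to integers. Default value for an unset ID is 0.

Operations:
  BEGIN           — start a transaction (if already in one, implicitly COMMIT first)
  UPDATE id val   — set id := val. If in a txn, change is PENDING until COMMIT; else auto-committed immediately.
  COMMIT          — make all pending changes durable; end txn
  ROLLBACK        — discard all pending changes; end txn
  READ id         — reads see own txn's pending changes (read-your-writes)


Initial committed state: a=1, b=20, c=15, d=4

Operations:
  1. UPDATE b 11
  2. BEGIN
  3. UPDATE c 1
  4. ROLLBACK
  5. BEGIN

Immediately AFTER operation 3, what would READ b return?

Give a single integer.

Answer: 11

Derivation:
Initial committed: {a=1, b=20, c=15, d=4}
Op 1: UPDATE b=11 (auto-commit; committed b=11)
Op 2: BEGIN: in_txn=True, pending={}
Op 3: UPDATE c=1 (pending; pending now {c=1})
After op 3: visible(b) = 11 (pending={c=1}, committed={a=1, b=11, c=15, d=4})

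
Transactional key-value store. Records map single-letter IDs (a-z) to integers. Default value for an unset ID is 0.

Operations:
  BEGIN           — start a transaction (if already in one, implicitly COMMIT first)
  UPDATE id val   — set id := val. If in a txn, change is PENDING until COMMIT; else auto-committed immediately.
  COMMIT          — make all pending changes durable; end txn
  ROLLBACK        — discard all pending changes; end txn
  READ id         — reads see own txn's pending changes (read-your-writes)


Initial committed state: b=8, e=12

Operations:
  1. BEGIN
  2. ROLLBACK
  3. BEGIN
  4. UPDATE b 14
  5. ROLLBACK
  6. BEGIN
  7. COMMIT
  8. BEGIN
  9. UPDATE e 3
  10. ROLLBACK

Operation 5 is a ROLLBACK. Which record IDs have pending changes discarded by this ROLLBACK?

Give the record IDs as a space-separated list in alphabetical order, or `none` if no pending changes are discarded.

Answer: b

Derivation:
Initial committed: {b=8, e=12}
Op 1: BEGIN: in_txn=True, pending={}
Op 2: ROLLBACK: discarded pending []; in_txn=False
Op 3: BEGIN: in_txn=True, pending={}
Op 4: UPDATE b=14 (pending; pending now {b=14})
Op 5: ROLLBACK: discarded pending ['b']; in_txn=False
Op 6: BEGIN: in_txn=True, pending={}
Op 7: COMMIT: merged [] into committed; committed now {b=8, e=12}
Op 8: BEGIN: in_txn=True, pending={}
Op 9: UPDATE e=3 (pending; pending now {e=3})
Op 10: ROLLBACK: discarded pending ['e']; in_txn=False
ROLLBACK at op 5 discards: ['b']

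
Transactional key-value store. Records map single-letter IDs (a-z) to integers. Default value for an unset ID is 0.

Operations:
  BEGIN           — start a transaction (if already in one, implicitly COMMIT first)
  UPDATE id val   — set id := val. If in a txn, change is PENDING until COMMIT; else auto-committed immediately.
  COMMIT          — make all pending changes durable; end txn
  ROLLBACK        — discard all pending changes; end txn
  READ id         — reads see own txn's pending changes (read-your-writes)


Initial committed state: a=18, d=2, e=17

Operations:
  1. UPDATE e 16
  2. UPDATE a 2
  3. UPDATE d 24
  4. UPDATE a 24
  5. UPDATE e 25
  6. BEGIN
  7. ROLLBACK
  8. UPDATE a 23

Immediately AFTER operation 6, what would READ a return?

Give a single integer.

Answer: 24

Derivation:
Initial committed: {a=18, d=2, e=17}
Op 1: UPDATE e=16 (auto-commit; committed e=16)
Op 2: UPDATE a=2 (auto-commit; committed a=2)
Op 3: UPDATE d=24 (auto-commit; committed d=24)
Op 4: UPDATE a=24 (auto-commit; committed a=24)
Op 5: UPDATE e=25 (auto-commit; committed e=25)
Op 6: BEGIN: in_txn=True, pending={}
After op 6: visible(a) = 24 (pending={}, committed={a=24, d=24, e=25})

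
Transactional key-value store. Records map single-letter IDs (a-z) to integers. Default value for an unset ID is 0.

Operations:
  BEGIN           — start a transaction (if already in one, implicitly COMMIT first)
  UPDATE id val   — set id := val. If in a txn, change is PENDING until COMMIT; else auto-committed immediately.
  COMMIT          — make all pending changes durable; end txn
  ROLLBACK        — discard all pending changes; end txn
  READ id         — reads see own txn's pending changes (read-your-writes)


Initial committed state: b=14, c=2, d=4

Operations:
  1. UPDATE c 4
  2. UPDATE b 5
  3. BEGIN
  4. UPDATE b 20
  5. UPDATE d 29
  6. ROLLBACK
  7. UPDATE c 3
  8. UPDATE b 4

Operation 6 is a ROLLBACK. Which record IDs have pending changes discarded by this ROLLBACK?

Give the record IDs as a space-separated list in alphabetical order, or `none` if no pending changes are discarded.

Answer: b d

Derivation:
Initial committed: {b=14, c=2, d=4}
Op 1: UPDATE c=4 (auto-commit; committed c=4)
Op 2: UPDATE b=5 (auto-commit; committed b=5)
Op 3: BEGIN: in_txn=True, pending={}
Op 4: UPDATE b=20 (pending; pending now {b=20})
Op 5: UPDATE d=29 (pending; pending now {b=20, d=29})
Op 6: ROLLBACK: discarded pending ['b', 'd']; in_txn=False
Op 7: UPDATE c=3 (auto-commit; committed c=3)
Op 8: UPDATE b=4 (auto-commit; committed b=4)
ROLLBACK at op 6 discards: ['b', 'd']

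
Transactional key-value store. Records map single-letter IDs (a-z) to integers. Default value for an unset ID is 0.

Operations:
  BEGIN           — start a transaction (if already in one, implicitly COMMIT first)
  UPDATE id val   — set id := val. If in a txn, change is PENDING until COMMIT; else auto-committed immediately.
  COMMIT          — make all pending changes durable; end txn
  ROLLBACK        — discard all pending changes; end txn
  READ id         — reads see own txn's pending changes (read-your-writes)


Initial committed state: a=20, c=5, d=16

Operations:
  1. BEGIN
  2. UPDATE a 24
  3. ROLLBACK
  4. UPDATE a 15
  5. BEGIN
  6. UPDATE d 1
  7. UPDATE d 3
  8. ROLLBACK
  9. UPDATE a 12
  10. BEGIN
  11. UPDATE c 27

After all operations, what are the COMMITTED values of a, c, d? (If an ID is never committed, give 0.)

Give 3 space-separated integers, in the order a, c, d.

Initial committed: {a=20, c=5, d=16}
Op 1: BEGIN: in_txn=True, pending={}
Op 2: UPDATE a=24 (pending; pending now {a=24})
Op 3: ROLLBACK: discarded pending ['a']; in_txn=False
Op 4: UPDATE a=15 (auto-commit; committed a=15)
Op 5: BEGIN: in_txn=True, pending={}
Op 6: UPDATE d=1 (pending; pending now {d=1})
Op 7: UPDATE d=3 (pending; pending now {d=3})
Op 8: ROLLBACK: discarded pending ['d']; in_txn=False
Op 9: UPDATE a=12 (auto-commit; committed a=12)
Op 10: BEGIN: in_txn=True, pending={}
Op 11: UPDATE c=27 (pending; pending now {c=27})
Final committed: {a=12, c=5, d=16}

Answer: 12 5 16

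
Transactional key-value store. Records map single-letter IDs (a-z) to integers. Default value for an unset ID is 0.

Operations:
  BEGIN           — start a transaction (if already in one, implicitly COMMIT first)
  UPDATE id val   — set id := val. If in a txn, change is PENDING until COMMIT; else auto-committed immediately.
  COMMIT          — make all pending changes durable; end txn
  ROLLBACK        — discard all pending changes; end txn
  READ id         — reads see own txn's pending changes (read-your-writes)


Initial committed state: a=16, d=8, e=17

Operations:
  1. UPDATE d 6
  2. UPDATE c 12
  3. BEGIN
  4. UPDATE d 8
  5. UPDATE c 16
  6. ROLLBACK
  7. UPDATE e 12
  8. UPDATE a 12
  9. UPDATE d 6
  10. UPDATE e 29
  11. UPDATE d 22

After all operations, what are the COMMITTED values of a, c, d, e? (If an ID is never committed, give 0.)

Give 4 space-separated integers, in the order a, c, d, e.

Answer: 12 12 22 29

Derivation:
Initial committed: {a=16, d=8, e=17}
Op 1: UPDATE d=6 (auto-commit; committed d=6)
Op 2: UPDATE c=12 (auto-commit; committed c=12)
Op 3: BEGIN: in_txn=True, pending={}
Op 4: UPDATE d=8 (pending; pending now {d=8})
Op 5: UPDATE c=16 (pending; pending now {c=16, d=8})
Op 6: ROLLBACK: discarded pending ['c', 'd']; in_txn=False
Op 7: UPDATE e=12 (auto-commit; committed e=12)
Op 8: UPDATE a=12 (auto-commit; committed a=12)
Op 9: UPDATE d=6 (auto-commit; committed d=6)
Op 10: UPDATE e=29 (auto-commit; committed e=29)
Op 11: UPDATE d=22 (auto-commit; committed d=22)
Final committed: {a=12, c=12, d=22, e=29}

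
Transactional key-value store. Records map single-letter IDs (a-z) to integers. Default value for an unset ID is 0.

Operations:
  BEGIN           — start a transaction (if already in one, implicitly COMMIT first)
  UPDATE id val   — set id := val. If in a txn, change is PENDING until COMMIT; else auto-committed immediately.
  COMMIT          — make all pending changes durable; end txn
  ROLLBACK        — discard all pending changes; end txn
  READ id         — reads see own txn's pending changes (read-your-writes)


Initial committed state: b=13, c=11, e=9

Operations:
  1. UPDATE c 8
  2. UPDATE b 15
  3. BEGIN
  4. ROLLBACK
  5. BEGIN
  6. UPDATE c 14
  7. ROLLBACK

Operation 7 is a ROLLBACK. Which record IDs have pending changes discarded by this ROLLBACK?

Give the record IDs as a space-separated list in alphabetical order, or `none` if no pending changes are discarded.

Answer: c

Derivation:
Initial committed: {b=13, c=11, e=9}
Op 1: UPDATE c=8 (auto-commit; committed c=8)
Op 2: UPDATE b=15 (auto-commit; committed b=15)
Op 3: BEGIN: in_txn=True, pending={}
Op 4: ROLLBACK: discarded pending []; in_txn=False
Op 5: BEGIN: in_txn=True, pending={}
Op 6: UPDATE c=14 (pending; pending now {c=14})
Op 7: ROLLBACK: discarded pending ['c']; in_txn=False
ROLLBACK at op 7 discards: ['c']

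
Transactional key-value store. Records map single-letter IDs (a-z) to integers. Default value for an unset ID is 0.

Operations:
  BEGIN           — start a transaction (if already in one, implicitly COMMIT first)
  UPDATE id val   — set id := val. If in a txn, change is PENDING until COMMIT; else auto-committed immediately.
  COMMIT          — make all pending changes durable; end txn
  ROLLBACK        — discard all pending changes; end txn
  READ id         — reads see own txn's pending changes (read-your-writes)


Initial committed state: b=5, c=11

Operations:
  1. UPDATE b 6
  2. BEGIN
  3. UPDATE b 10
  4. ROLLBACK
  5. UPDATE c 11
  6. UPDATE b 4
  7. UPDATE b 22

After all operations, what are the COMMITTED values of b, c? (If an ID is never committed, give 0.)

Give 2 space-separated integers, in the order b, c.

Answer: 22 11

Derivation:
Initial committed: {b=5, c=11}
Op 1: UPDATE b=6 (auto-commit; committed b=6)
Op 2: BEGIN: in_txn=True, pending={}
Op 3: UPDATE b=10 (pending; pending now {b=10})
Op 4: ROLLBACK: discarded pending ['b']; in_txn=False
Op 5: UPDATE c=11 (auto-commit; committed c=11)
Op 6: UPDATE b=4 (auto-commit; committed b=4)
Op 7: UPDATE b=22 (auto-commit; committed b=22)
Final committed: {b=22, c=11}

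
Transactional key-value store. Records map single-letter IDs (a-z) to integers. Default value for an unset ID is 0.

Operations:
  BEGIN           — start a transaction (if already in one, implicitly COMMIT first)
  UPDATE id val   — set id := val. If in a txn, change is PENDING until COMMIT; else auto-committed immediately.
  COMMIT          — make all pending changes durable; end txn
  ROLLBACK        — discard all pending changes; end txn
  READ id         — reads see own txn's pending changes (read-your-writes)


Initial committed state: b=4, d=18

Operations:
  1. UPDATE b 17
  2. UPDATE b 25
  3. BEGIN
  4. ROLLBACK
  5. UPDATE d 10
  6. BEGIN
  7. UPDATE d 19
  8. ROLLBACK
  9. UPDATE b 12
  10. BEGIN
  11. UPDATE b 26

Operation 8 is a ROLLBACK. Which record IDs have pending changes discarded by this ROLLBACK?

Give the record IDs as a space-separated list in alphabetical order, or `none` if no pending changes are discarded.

Initial committed: {b=4, d=18}
Op 1: UPDATE b=17 (auto-commit; committed b=17)
Op 2: UPDATE b=25 (auto-commit; committed b=25)
Op 3: BEGIN: in_txn=True, pending={}
Op 4: ROLLBACK: discarded pending []; in_txn=False
Op 5: UPDATE d=10 (auto-commit; committed d=10)
Op 6: BEGIN: in_txn=True, pending={}
Op 7: UPDATE d=19 (pending; pending now {d=19})
Op 8: ROLLBACK: discarded pending ['d']; in_txn=False
Op 9: UPDATE b=12 (auto-commit; committed b=12)
Op 10: BEGIN: in_txn=True, pending={}
Op 11: UPDATE b=26 (pending; pending now {b=26})
ROLLBACK at op 8 discards: ['d']

Answer: d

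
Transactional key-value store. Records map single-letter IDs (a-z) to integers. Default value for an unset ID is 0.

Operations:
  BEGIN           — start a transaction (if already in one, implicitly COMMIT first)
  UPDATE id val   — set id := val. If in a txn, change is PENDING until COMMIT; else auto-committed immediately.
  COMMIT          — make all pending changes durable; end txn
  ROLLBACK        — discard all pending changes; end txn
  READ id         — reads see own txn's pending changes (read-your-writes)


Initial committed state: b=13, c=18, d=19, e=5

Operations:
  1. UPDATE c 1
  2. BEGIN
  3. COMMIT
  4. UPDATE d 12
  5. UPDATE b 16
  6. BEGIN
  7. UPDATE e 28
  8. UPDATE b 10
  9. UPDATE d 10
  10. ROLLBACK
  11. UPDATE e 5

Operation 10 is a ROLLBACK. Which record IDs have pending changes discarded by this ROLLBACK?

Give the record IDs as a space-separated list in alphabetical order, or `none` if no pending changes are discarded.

Initial committed: {b=13, c=18, d=19, e=5}
Op 1: UPDATE c=1 (auto-commit; committed c=1)
Op 2: BEGIN: in_txn=True, pending={}
Op 3: COMMIT: merged [] into committed; committed now {b=13, c=1, d=19, e=5}
Op 4: UPDATE d=12 (auto-commit; committed d=12)
Op 5: UPDATE b=16 (auto-commit; committed b=16)
Op 6: BEGIN: in_txn=True, pending={}
Op 7: UPDATE e=28 (pending; pending now {e=28})
Op 8: UPDATE b=10 (pending; pending now {b=10, e=28})
Op 9: UPDATE d=10 (pending; pending now {b=10, d=10, e=28})
Op 10: ROLLBACK: discarded pending ['b', 'd', 'e']; in_txn=False
Op 11: UPDATE e=5 (auto-commit; committed e=5)
ROLLBACK at op 10 discards: ['b', 'd', 'e']

Answer: b d e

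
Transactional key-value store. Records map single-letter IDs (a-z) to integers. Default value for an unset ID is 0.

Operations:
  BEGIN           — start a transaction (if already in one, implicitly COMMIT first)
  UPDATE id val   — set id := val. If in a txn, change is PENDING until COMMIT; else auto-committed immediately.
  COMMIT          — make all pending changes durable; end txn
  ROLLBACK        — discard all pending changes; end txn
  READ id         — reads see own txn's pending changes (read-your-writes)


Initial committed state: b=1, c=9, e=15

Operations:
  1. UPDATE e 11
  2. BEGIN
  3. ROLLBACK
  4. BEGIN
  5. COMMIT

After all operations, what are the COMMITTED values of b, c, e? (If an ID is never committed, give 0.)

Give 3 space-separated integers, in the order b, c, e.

Answer: 1 9 11

Derivation:
Initial committed: {b=1, c=9, e=15}
Op 1: UPDATE e=11 (auto-commit; committed e=11)
Op 2: BEGIN: in_txn=True, pending={}
Op 3: ROLLBACK: discarded pending []; in_txn=False
Op 4: BEGIN: in_txn=True, pending={}
Op 5: COMMIT: merged [] into committed; committed now {b=1, c=9, e=11}
Final committed: {b=1, c=9, e=11}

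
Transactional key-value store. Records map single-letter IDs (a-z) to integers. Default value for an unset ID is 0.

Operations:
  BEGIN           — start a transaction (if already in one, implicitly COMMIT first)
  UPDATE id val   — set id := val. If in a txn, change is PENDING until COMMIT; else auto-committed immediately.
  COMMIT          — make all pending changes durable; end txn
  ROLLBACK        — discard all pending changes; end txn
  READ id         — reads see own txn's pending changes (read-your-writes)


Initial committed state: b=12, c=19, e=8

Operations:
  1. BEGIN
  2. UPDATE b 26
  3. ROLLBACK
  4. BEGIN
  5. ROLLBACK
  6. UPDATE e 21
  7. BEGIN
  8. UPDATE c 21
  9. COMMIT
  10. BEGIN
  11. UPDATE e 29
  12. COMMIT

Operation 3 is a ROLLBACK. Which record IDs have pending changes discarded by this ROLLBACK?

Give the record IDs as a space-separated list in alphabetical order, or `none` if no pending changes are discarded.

Answer: b

Derivation:
Initial committed: {b=12, c=19, e=8}
Op 1: BEGIN: in_txn=True, pending={}
Op 2: UPDATE b=26 (pending; pending now {b=26})
Op 3: ROLLBACK: discarded pending ['b']; in_txn=False
Op 4: BEGIN: in_txn=True, pending={}
Op 5: ROLLBACK: discarded pending []; in_txn=False
Op 6: UPDATE e=21 (auto-commit; committed e=21)
Op 7: BEGIN: in_txn=True, pending={}
Op 8: UPDATE c=21 (pending; pending now {c=21})
Op 9: COMMIT: merged ['c'] into committed; committed now {b=12, c=21, e=21}
Op 10: BEGIN: in_txn=True, pending={}
Op 11: UPDATE e=29 (pending; pending now {e=29})
Op 12: COMMIT: merged ['e'] into committed; committed now {b=12, c=21, e=29}
ROLLBACK at op 3 discards: ['b']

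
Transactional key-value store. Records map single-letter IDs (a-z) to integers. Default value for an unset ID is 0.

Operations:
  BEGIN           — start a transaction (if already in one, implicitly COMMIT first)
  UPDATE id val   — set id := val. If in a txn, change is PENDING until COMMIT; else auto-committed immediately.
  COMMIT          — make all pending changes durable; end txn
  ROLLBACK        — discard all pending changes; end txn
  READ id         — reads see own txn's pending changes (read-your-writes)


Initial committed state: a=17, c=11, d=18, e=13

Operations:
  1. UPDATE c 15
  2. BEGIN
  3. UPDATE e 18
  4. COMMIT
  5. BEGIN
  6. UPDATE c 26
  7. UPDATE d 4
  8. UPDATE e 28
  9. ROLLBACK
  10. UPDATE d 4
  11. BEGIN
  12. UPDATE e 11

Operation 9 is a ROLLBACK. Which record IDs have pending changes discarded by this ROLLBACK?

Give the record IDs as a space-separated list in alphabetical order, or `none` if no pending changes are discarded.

Answer: c d e

Derivation:
Initial committed: {a=17, c=11, d=18, e=13}
Op 1: UPDATE c=15 (auto-commit; committed c=15)
Op 2: BEGIN: in_txn=True, pending={}
Op 3: UPDATE e=18 (pending; pending now {e=18})
Op 4: COMMIT: merged ['e'] into committed; committed now {a=17, c=15, d=18, e=18}
Op 5: BEGIN: in_txn=True, pending={}
Op 6: UPDATE c=26 (pending; pending now {c=26})
Op 7: UPDATE d=4 (pending; pending now {c=26, d=4})
Op 8: UPDATE e=28 (pending; pending now {c=26, d=4, e=28})
Op 9: ROLLBACK: discarded pending ['c', 'd', 'e']; in_txn=False
Op 10: UPDATE d=4 (auto-commit; committed d=4)
Op 11: BEGIN: in_txn=True, pending={}
Op 12: UPDATE e=11 (pending; pending now {e=11})
ROLLBACK at op 9 discards: ['c', 'd', 'e']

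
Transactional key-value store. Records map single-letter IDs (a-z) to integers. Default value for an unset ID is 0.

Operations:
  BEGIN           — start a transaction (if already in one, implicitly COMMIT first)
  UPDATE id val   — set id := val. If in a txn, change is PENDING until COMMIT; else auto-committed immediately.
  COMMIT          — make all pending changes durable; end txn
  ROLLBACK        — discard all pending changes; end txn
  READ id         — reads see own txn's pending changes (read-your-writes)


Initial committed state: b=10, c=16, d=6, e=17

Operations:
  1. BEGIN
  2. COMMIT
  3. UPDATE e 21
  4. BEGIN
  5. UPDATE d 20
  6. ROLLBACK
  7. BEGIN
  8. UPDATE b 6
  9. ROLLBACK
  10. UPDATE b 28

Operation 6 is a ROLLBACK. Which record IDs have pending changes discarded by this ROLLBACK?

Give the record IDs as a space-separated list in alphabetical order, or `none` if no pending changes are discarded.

Answer: d

Derivation:
Initial committed: {b=10, c=16, d=6, e=17}
Op 1: BEGIN: in_txn=True, pending={}
Op 2: COMMIT: merged [] into committed; committed now {b=10, c=16, d=6, e=17}
Op 3: UPDATE e=21 (auto-commit; committed e=21)
Op 4: BEGIN: in_txn=True, pending={}
Op 5: UPDATE d=20 (pending; pending now {d=20})
Op 6: ROLLBACK: discarded pending ['d']; in_txn=False
Op 7: BEGIN: in_txn=True, pending={}
Op 8: UPDATE b=6 (pending; pending now {b=6})
Op 9: ROLLBACK: discarded pending ['b']; in_txn=False
Op 10: UPDATE b=28 (auto-commit; committed b=28)
ROLLBACK at op 6 discards: ['d']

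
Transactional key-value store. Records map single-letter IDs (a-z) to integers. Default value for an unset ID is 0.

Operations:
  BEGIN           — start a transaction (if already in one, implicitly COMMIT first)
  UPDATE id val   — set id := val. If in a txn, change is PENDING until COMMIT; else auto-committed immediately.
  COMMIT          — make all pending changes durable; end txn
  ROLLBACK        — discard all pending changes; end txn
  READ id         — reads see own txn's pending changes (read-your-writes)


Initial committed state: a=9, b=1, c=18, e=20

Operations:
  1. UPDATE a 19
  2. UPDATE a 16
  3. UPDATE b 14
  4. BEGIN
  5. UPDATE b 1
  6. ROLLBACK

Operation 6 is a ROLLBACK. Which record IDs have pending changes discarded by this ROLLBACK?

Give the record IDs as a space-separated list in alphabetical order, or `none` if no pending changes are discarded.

Initial committed: {a=9, b=1, c=18, e=20}
Op 1: UPDATE a=19 (auto-commit; committed a=19)
Op 2: UPDATE a=16 (auto-commit; committed a=16)
Op 3: UPDATE b=14 (auto-commit; committed b=14)
Op 4: BEGIN: in_txn=True, pending={}
Op 5: UPDATE b=1 (pending; pending now {b=1})
Op 6: ROLLBACK: discarded pending ['b']; in_txn=False
ROLLBACK at op 6 discards: ['b']

Answer: b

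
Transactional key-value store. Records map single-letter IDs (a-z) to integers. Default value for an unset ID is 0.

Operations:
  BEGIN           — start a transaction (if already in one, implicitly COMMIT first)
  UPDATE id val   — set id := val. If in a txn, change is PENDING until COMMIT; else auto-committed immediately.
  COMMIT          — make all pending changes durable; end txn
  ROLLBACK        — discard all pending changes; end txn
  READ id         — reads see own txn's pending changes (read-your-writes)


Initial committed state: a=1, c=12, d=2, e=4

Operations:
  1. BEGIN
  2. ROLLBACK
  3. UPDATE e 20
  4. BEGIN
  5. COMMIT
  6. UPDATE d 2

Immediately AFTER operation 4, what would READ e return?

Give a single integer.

Answer: 20

Derivation:
Initial committed: {a=1, c=12, d=2, e=4}
Op 1: BEGIN: in_txn=True, pending={}
Op 2: ROLLBACK: discarded pending []; in_txn=False
Op 3: UPDATE e=20 (auto-commit; committed e=20)
Op 4: BEGIN: in_txn=True, pending={}
After op 4: visible(e) = 20 (pending={}, committed={a=1, c=12, d=2, e=20})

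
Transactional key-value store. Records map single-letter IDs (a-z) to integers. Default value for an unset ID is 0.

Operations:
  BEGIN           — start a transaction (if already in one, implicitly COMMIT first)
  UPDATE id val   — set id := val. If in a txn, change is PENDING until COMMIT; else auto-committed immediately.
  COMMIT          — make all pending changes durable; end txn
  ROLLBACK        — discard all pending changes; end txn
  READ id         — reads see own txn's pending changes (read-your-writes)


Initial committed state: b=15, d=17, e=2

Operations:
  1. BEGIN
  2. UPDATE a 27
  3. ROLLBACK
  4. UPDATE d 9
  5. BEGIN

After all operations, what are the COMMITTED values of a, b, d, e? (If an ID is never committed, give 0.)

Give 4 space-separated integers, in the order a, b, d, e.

Initial committed: {b=15, d=17, e=2}
Op 1: BEGIN: in_txn=True, pending={}
Op 2: UPDATE a=27 (pending; pending now {a=27})
Op 3: ROLLBACK: discarded pending ['a']; in_txn=False
Op 4: UPDATE d=9 (auto-commit; committed d=9)
Op 5: BEGIN: in_txn=True, pending={}
Final committed: {b=15, d=9, e=2}

Answer: 0 15 9 2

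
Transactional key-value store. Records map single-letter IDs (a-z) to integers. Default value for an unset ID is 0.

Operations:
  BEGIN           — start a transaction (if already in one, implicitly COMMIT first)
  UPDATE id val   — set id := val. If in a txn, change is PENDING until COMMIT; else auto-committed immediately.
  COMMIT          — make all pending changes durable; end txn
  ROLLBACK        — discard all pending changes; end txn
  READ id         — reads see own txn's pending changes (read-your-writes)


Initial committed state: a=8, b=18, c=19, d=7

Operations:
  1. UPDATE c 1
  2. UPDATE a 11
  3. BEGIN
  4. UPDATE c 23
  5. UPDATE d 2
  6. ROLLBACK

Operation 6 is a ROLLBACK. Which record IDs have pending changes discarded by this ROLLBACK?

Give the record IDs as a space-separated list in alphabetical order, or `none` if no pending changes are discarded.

Answer: c d

Derivation:
Initial committed: {a=8, b=18, c=19, d=7}
Op 1: UPDATE c=1 (auto-commit; committed c=1)
Op 2: UPDATE a=11 (auto-commit; committed a=11)
Op 3: BEGIN: in_txn=True, pending={}
Op 4: UPDATE c=23 (pending; pending now {c=23})
Op 5: UPDATE d=2 (pending; pending now {c=23, d=2})
Op 6: ROLLBACK: discarded pending ['c', 'd']; in_txn=False
ROLLBACK at op 6 discards: ['c', 'd']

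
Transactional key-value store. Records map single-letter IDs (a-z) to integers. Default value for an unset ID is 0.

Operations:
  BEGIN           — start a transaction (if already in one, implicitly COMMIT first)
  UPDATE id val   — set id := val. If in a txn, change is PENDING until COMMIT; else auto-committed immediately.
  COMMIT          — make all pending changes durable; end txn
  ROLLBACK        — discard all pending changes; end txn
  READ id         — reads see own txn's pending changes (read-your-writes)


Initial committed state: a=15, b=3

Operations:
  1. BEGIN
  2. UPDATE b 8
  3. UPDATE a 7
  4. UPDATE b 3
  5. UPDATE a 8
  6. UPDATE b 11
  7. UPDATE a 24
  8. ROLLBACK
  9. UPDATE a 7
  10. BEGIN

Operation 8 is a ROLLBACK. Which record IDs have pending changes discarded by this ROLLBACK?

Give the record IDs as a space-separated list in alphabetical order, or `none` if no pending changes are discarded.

Initial committed: {a=15, b=3}
Op 1: BEGIN: in_txn=True, pending={}
Op 2: UPDATE b=8 (pending; pending now {b=8})
Op 3: UPDATE a=7 (pending; pending now {a=7, b=8})
Op 4: UPDATE b=3 (pending; pending now {a=7, b=3})
Op 5: UPDATE a=8 (pending; pending now {a=8, b=3})
Op 6: UPDATE b=11 (pending; pending now {a=8, b=11})
Op 7: UPDATE a=24 (pending; pending now {a=24, b=11})
Op 8: ROLLBACK: discarded pending ['a', 'b']; in_txn=False
Op 9: UPDATE a=7 (auto-commit; committed a=7)
Op 10: BEGIN: in_txn=True, pending={}
ROLLBACK at op 8 discards: ['a', 'b']

Answer: a b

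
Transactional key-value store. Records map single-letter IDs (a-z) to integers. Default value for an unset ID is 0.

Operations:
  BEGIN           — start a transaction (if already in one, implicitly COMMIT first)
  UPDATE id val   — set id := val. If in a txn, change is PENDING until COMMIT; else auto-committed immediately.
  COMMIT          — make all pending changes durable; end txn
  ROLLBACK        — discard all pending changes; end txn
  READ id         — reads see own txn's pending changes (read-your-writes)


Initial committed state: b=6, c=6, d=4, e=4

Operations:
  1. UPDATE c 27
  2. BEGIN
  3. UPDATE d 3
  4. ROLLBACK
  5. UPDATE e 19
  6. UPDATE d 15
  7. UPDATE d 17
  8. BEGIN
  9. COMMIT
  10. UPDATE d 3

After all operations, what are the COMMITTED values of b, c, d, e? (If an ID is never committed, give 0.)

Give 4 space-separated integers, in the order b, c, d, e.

Answer: 6 27 3 19

Derivation:
Initial committed: {b=6, c=6, d=4, e=4}
Op 1: UPDATE c=27 (auto-commit; committed c=27)
Op 2: BEGIN: in_txn=True, pending={}
Op 3: UPDATE d=3 (pending; pending now {d=3})
Op 4: ROLLBACK: discarded pending ['d']; in_txn=False
Op 5: UPDATE e=19 (auto-commit; committed e=19)
Op 6: UPDATE d=15 (auto-commit; committed d=15)
Op 7: UPDATE d=17 (auto-commit; committed d=17)
Op 8: BEGIN: in_txn=True, pending={}
Op 9: COMMIT: merged [] into committed; committed now {b=6, c=27, d=17, e=19}
Op 10: UPDATE d=3 (auto-commit; committed d=3)
Final committed: {b=6, c=27, d=3, e=19}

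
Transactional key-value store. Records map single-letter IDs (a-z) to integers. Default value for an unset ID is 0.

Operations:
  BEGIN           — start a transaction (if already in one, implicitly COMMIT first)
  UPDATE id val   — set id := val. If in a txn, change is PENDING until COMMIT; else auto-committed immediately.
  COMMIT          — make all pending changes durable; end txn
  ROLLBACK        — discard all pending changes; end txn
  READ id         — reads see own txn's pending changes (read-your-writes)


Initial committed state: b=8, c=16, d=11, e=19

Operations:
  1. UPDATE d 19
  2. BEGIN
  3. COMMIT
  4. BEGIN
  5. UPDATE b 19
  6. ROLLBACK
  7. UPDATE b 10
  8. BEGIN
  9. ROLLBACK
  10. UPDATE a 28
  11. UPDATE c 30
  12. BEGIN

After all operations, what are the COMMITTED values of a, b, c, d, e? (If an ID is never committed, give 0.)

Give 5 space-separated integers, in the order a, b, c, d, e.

Answer: 28 10 30 19 19

Derivation:
Initial committed: {b=8, c=16, d=11, e=19}
Op 1: UPDATE d=19 (auto-commit; committed d=19)
Op 2: BEGIN: in_txn=True, pending={}
Op 3: COMMIT: merged [] into committed; committed now {b=8, c=16, d=19, e=19}
Op 4: BEGIN: in_txn=True, pending={}
Op 5: UPDATE b=19 (pending; pending now {b=19})
Op 6: ROLLBACK: discarded pending ['b']; in_txn=False
Op 7: UPDATE b=10 (auto-commit; committed b=10)
Op 8: BEGIN: in_txn=True, pending={}
Op 9: ROLLBACK: discarded pending []; in_txn=False
Op 10: UPDATE a=28 (auto-commit; committed a=28)
Op 11: UPDATE c=30 (auto-commit; committed c=30)
Op 12: BEGIN: in_txn=True, pending={}
Final committed: {a=28, b=10, c=30, d=19, e=19}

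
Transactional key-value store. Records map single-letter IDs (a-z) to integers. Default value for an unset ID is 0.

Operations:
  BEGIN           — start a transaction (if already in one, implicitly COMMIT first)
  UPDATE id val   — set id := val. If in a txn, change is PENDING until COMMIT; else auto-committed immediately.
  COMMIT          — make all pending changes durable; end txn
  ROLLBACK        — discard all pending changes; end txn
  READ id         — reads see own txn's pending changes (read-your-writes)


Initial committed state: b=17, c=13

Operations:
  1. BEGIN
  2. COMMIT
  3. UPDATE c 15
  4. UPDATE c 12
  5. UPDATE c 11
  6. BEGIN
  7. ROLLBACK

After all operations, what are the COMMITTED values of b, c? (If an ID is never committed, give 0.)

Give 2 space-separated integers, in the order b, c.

Initial committed: {b=17, c=13}
Op 1: BEGIN: in_txn=True, pending={}
Op 2: COMMIT: merged [] into committed; committed now {b=17, c=13}
Op 3: UPDATE c=15 (auto-commit; committed c=15)
Op 4: UPDATE c=12 (auto-commit; committed c=12)
Op 5: UPDATE c=11 (auto-commit; committed c=11)
Op 6: BEGIN: in_txn=True, pending={}
Op 7: ROLLBACK: discarded pending []; in_txn=False
Final committed: {b=17, c=11}

Answer: 17 11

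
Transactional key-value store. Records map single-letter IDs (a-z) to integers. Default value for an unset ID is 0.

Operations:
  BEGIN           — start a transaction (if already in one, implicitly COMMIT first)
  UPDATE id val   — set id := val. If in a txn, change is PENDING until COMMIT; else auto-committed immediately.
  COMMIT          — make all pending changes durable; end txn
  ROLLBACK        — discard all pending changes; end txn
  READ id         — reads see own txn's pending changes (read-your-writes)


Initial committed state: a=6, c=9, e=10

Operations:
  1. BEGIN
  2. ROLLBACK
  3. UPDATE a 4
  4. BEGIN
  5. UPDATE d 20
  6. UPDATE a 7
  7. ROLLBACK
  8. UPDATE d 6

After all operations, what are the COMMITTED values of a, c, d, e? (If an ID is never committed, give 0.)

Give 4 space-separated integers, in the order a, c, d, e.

Answer: 4 9 6 10

Derivation:
Initial committed: {a=6, c=9, e=10}
Op 1: BEGIN: in_txn=True, pending={}
Op 2: ROLLBACK: discarded pending []; in_txn=False
Op 3: UPDATE a=4 (auto-commit; committed a=4)
Op 4: BEGIN: in_txn=True, pending={}
Op 5: UPDATE d=20 (pending; pending now {d=20})
Op 6: UPDATE a=7 (pending; pending now {a=7, d=20})
Op 7: ROLLBACK: discarded pending ['a', 'd']; in_txn=False
Op 8: UPDATE d=6 (auto-commit; committed d=6)
Final committed: {a=4, c=9, d=6, e=10}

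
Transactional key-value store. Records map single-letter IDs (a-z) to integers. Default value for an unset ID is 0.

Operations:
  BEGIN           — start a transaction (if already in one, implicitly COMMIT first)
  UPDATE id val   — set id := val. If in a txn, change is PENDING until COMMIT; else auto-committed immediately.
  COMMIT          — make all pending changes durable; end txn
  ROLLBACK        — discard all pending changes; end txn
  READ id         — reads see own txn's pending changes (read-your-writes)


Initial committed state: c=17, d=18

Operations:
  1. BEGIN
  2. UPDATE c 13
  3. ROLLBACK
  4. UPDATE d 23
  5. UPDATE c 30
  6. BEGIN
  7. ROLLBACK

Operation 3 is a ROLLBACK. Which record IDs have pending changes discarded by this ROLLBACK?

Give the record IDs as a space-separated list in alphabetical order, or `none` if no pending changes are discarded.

Answer: c

Derivation:
Initial committed: {c=17, d=18}
Op 1: BEGIN: in_txn=True, pending={}
Op 2: UPDATE c=13 (pending; pending now {c=13})
Op 3: ROLLBACK: discarded pending ['c']; in_txn=False
Op 4: UPDATE d=23 (auto-commit; committed d=23)
Op 5: UPDATE c=30 (auto-commit; committed c=30)
Op 6: BEGIN: in_txn=True, pending={}
Op 7: ROLLBACK: discarded pending []; in_txn=False
ROLLBACK at op 3 discards: ['c']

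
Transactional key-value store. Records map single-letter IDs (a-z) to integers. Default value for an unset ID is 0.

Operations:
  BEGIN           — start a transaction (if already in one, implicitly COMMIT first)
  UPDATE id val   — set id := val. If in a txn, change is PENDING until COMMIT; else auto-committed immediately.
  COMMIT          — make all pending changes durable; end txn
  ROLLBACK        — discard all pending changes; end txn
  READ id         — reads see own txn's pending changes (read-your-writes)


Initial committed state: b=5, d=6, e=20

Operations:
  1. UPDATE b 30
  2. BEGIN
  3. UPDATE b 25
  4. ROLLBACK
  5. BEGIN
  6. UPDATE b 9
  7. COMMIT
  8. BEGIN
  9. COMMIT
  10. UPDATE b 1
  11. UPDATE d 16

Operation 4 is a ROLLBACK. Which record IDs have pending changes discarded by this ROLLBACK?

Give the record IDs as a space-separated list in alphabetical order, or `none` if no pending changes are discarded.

Initial committed: {b=5, d=6, e=20}
Op 1: UPDATE b=30 (auto-commit; committed b=30)
Op 2: BEGIN: in_txn=True, pending={}
Op 3: UPDATE b=25 (pending; pending now {b=25})
Op 4: ROLLBACK: discarded pending ['b']; in_txn=False
Op 5: BEGIN: in_txn=True, pending={}
Op 6: UPDATE b=9 (pending; pending now {b=9})
Op 7: COMMIT: merged ['b'] into committed; committed now {b=9, d=6, e=20}
Op 8: BEGIN: in_txn=True, pending={}
Op 9: COMMIT: merged [] into committed; committed now {b=9, d=6, e=20}
Op 10: UPDATE b=1 (auto-commit; committed b=1)
Op 11: UPDATE d=16 (auto-commit; committed d=16)
ROLLBACK at op 4 discards: ['b']

Answer: b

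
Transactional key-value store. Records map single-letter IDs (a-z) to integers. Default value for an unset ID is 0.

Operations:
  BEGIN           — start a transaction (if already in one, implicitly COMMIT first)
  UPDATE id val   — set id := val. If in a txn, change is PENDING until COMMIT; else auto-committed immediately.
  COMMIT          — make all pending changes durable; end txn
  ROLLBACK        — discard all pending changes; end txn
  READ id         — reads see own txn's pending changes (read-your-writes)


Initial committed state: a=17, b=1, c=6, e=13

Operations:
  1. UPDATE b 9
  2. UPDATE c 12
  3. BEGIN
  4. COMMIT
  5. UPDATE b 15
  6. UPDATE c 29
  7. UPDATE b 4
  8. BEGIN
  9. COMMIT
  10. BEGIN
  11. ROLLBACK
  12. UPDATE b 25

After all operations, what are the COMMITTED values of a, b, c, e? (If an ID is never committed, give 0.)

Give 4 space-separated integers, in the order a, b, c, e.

Initial committed: {a=17, b=1, c=6, e=13}
Op 1: UPDATE b=9 (auto-commit; committed b=9)
Op 2: UPDATE c=12 (auto-commit; committed c=12)
Op 3: BEGIN: in_txn=True, pending={}
Op 4: COMMIT: merged [] into committed; committed now {a=17, b=9, c=12, e=13}
Op 5: UPDATE b=15 (auto-commit; committed b=15)
Op 6: UPDATE c=29 (auto-commit; committed c=29)
Op 7: UPDATE b=4 (auto-commit; committed b=4)
Op 8: BEGIN: in_txn=True, pending={}
Op 9: COMMIT: merged [] into committed; committed now {a=17, b=4, c=29, e=13}
Op 10: BEGIN: in_txn=True, pending={}
Op 11: ROLLBACK: discarded pending []; in_txn=False
Op 12: UPDATE b=25 (auto-commit; committed b=25)
Final committed: {a=17, b=25, c=29, e=13}

Answer: 17 25 29 13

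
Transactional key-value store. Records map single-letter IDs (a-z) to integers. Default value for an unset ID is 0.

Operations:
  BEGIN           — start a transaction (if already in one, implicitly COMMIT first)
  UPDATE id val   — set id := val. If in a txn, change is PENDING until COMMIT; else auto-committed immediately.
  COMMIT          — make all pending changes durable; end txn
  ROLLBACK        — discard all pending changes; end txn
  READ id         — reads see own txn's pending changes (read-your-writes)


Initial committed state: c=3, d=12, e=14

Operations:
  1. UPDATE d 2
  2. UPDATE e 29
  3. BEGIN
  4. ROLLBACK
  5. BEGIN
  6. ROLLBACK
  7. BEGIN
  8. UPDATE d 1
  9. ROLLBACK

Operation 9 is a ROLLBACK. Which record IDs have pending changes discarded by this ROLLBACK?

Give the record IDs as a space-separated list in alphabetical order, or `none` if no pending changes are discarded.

Initial committed: {c=3, d=12, e=14}
Op 1: UPDATE d=2 (auto-commit; committed d=2)
Op 2: UPDATE e=29 (auto-commit; committed e=29)
Op 3: BEGIN: in_txn=True, pending={}
Op 4: ROLLBACK: discarded pending []; in_txn=False
Op 5: BEGIN: in_txn=True, pending={}
Op 6: ROLLBACK: discarded pending []; in_txn=False
Op 7: BEGIN: in_txn=True, pending={}
Op 8: UPDATE d=1 (pending; pending now {d=1})
Op 9: ROLLBACK: discarded pending ['d']; in_txn=False
ROLLBACK at op 9 discards: ['d']

Answer: d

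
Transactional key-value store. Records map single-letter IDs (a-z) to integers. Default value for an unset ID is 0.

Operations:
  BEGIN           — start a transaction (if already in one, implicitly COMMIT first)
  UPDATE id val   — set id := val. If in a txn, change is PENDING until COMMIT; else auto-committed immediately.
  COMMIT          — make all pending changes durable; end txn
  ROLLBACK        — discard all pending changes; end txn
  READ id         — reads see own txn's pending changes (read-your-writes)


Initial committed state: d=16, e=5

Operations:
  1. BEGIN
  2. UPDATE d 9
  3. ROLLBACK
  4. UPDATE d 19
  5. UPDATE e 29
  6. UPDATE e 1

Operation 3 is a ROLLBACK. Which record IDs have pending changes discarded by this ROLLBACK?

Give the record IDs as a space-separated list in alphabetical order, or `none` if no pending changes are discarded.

Initial committed: {d=16, e=5}
Op 1: BEGIN: in_txn=True, pending={}
Op 2: UPDATE d=9 (pending; pending now {d=9})
Op 3: ROLLBACK: discarded pending ['d']; in_txn=False
Op 4: UPDATE d=19 (auto-commit; committed d=19)
Op 5: UPDATE e=29 (auto-commit; committed e=29)
Op 6: UPDATE e=1 (auto-commit; committed e=1)
ROLLBACK at op 3 discards: ['d']

Answer: d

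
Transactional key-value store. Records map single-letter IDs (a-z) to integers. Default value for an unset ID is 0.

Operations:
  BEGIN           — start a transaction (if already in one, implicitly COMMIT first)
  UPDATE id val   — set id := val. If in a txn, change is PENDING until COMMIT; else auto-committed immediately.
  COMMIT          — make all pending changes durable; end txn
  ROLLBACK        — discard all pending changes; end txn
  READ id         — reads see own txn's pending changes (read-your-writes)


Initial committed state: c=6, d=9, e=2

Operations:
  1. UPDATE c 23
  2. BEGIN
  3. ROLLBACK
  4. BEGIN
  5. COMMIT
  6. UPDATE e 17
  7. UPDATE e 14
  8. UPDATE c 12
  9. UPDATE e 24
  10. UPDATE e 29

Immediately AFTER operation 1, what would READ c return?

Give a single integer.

Answer: 23

Derivation:
Initial committed: {c=6, d=9, e=2}
Op 1: UPDATE c=23 (auto-commit; committed c=23)
After op 1: visible(c) = 23 (pending={}, committed={c=23, d=9, e=2})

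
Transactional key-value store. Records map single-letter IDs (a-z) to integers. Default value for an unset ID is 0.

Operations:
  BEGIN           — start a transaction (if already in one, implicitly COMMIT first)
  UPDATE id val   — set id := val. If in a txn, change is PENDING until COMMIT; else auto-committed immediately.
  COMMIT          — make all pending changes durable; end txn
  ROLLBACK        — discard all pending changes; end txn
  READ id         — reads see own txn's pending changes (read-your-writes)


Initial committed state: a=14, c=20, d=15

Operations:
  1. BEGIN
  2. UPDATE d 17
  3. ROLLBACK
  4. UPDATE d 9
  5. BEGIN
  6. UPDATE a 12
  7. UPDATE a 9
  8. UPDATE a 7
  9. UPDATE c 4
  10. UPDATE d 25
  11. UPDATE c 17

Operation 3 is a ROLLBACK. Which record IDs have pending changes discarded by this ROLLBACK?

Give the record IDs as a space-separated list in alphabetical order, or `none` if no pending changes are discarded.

Answer: d

Derivation:
Initial committed: {a=14, c=20, d=15}
Op 1: BEGIN: in_txn=True, pending={}
Op 2: UPDATE d=17 (pending; pending now {d=17})
Op 3: ROLLBACK: discarded pending ['d']; in_txn=False
Op 4: UPDATE d=9 (auto-commit; committed d=9)
Op 5: BEGIN: in_txn=True, pending={}
Op 6: UPDATE a=12 (pending; pending now {a=12})
Op 7: UPDATE a=9 (pending; pending now {a=9})
Op 8: UPDATE a=7 (pending; pending now {a=7})
Op 9: UPDATE c=4 (pending; pending now {a=7, c=4})
Op 10: UPDATE d=25 (pending; pending now {a=7, c=4, d=25})
Op 11: UPDATE c=17 (pending; pending now {a=7, c=17, d=25})
ROLLBACK at op 3 discards: ['d']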